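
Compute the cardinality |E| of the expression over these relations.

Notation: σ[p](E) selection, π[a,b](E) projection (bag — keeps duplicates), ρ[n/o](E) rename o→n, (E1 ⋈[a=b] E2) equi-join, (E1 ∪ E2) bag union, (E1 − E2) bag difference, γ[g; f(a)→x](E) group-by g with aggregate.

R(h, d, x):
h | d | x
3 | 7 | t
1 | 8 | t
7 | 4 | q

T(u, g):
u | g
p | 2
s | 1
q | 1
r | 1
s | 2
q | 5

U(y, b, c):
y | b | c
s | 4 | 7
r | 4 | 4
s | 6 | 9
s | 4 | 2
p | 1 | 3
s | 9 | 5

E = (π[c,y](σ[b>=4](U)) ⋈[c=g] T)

Row counts bottom-up:
  U → 6
  σ[b>=4](U) → 5
  π[c,y](σ[b>=4](U)) → 5
  T → 6
  (π[c,y](σ[b>=4](U)) ⋈[c=g] T) → 3

|E| = 3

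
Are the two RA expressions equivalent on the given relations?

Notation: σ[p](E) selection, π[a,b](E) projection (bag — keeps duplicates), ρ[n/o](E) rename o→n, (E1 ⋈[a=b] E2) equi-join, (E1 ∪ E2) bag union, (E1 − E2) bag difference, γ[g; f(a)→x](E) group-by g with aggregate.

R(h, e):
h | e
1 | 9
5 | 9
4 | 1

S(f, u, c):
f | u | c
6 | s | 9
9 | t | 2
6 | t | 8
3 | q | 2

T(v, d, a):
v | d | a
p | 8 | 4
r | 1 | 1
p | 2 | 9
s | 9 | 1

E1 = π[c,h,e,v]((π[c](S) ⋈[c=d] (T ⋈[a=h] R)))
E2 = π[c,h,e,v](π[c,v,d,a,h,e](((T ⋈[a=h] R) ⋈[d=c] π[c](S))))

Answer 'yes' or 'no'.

E1 per-node cardinality:
  S → 4
  π[c](S) → 4
  T → 4
  R → 3
  (T ⋈[a=h] R) → 3
  (π[c](S) ⋈[c=d] (T ⋈[a=h] R)) → 2
  π[c,h,e,v]((π[c](S) ⋈[c=d] (T ⋈[a=h] R))) → 2
E2 per-node cardinality:
  T → 4
  R → 3
  (T ⋈[a=h] R) → 3
  S → 4
  π[c](S) → 4
  ((T ⋈[a=h] R) ⋈[d=c] π[c](S)) → 2
  π[c,v,d,a,h,e](((T ⋈[a=h] R) ⋈[d=c] π[c](S))) → 2
  π[c,h,e,v](π[c,v,d,a,h,e](((T ⋈[a=h] R) ⋈[d=c] π[c](S)))) → 2

E1 and E2 produce the same multiset:
c | h | e | v
8 | 4 | 1 | p
9 | 1 | 9 | s

yes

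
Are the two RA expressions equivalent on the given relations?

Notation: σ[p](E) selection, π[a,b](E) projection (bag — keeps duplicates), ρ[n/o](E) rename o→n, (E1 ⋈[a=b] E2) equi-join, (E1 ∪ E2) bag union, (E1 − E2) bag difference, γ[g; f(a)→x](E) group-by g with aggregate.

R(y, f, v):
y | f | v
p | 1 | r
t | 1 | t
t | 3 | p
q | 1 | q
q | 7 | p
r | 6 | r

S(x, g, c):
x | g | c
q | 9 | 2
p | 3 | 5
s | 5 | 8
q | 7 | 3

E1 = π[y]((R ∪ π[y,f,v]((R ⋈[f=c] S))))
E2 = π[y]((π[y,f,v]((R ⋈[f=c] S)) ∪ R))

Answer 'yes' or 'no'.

E1 per-node cardinality:
  R → 6
  R → 6
  S → 4
  (R ⋈[f=c] S) → 1
  π[y,f,v]((R ⋈[f=c] S)) → 1
  (R ∪ π[y,f,v]((R ⋈[f=c] S))) → 7
  π[y]((R ∪ π[y,f,v]((R ⋈[f=c] S)))) → 7
E2 per-node cardinality:
  R → 6
  S → 4
  (R ⋈[f=c] S) → 1
  π[y,f,v]((R ⋈[f=c] S)) → 1
  R → 6
  (π[y,f,v]((R ⋈[f=c] S)) ∪ R) → 7
  π[y]((π[y,f,v]((R ⋈[f=c] S)) ∪ R)) → 7

E1 and E2 produce the same multiset:
y
p
q
q
r
t
t
t

yes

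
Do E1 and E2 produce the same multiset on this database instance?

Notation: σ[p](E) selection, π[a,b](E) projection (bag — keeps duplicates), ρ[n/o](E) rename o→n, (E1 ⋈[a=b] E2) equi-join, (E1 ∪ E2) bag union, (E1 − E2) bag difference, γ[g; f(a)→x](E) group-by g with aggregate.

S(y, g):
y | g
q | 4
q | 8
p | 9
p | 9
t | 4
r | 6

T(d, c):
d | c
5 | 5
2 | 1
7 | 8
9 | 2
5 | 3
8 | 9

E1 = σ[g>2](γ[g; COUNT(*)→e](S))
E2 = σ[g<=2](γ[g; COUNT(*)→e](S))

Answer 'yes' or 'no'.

E1 per-node cardinality:
  S → 6
  γ[g; COUNT(*)→e](S) → 4
  σ[g>2](γ[g; COUNT(*)→e](S)) → 4
E2 per-node cardinality:
  S → 6
  γ[g; COUNT(*)→e](S) → 4
  σ[g<=2](γ[g; COUNT(*)→e](S)) → 0

E1 result:
g | e
4 | 2
6 | 1
8 | 1
9 | 2
E2 result:
g | e
(0 rows)
Witness: (6, 1) appears 1× in E1 but 0× in E2.

no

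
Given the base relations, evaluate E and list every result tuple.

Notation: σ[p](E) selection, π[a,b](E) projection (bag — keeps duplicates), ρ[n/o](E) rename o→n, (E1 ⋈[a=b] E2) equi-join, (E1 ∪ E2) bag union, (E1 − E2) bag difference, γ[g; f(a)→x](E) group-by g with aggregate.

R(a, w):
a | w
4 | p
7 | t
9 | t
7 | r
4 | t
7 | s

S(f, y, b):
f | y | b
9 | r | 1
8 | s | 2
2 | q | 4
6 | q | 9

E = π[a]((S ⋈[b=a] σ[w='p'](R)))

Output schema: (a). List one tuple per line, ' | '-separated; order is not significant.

Subexpression sizes:
  S → 4
  R → 6
  σ[w='p'](R) → 1
  (S ⋈[b=a] σ[w='p'](R)) → 1
  π[a]((S ⋈[b=a] σ[w='p'](R))) → 1

== RESULT ==
a
4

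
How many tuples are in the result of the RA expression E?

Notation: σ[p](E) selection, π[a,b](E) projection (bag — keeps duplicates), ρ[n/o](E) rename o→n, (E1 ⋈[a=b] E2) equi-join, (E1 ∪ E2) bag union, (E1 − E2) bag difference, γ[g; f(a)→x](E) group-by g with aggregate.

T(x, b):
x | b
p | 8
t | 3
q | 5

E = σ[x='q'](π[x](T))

Subexpression sizes:
  T → 3
  π[x](T) → 3
  σ[x='q'](π[x](T)) → 1

|E| = 1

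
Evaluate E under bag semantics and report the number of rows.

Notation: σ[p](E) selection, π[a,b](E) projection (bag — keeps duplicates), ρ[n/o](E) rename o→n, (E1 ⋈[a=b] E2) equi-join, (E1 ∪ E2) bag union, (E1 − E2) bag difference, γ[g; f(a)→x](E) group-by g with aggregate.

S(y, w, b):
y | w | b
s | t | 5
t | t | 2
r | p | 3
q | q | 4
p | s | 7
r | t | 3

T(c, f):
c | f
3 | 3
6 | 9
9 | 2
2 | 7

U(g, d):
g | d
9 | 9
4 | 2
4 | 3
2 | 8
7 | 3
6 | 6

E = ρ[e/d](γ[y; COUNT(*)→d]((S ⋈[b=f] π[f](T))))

Stepwise |·|:
  S → 6
  T → 4
  π[f](T) → 4
  (S ⋈[b=f] π[f](T)) → 4
  γ[y; COUNT(*)→d]((S ⋈[b=f] π[f](T))) → 3
  ρ[e/d](γ[y; COUNT(*)→d]((S ⋈[b=f] π[f](T)))) → 3

|E| = 3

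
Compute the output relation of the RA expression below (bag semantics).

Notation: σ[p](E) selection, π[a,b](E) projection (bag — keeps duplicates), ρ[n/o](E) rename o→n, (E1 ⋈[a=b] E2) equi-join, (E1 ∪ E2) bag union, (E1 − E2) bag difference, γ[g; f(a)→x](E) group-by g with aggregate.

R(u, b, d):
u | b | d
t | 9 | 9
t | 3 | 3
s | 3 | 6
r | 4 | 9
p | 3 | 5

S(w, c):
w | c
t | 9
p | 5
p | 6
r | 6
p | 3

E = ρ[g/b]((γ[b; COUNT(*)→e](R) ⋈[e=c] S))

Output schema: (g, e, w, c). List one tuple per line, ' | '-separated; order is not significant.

Subexpression sizes:
  R → 5
  γ[b; COUNT(*)→e](R) → 3
  S → 5
  (γ[b; COUNT(*)→e](R) ⋈[e=c] S) → 1
  ρ[g/b]((γ[b; COUNT(*)→e](R) ⋈[e=c] S)) → 1

== RESULT ==
g | e | w | c
3 | 3 | p | 3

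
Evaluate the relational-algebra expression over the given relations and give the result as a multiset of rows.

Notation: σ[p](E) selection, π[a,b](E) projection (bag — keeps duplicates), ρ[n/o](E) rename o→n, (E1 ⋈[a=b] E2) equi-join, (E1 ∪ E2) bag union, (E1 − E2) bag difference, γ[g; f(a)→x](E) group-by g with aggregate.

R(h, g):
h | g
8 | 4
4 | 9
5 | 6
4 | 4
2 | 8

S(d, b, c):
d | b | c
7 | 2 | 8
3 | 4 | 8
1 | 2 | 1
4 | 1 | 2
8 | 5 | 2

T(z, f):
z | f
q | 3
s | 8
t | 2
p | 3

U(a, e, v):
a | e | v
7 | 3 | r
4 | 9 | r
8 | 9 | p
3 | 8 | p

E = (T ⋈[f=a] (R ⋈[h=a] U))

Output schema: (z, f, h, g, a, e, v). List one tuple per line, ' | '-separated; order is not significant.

Row counts bottom-up:
  T → 4
  R → 5
  U → 4
  (R ⋈[h=a] U) → 3
  (T ⋈[f=a] (R ⋈[h=a] U)) → 1

== RESULT ==
z | f | h | g | a | e | v
s | 8 | 8 | 4 | 8 | 9 | p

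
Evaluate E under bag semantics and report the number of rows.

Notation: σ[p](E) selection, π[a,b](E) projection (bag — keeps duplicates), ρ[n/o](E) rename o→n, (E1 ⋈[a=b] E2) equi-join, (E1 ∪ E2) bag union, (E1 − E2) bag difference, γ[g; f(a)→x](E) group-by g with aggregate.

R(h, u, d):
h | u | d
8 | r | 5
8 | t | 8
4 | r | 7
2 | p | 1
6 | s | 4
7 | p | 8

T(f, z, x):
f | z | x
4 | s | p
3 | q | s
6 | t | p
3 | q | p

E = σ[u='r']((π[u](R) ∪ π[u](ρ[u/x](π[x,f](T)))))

Row counts bottom-up:
  R → 6
  π[u](R) → 6
  T → 4
  π[x,f](T) → 4
  ρ[u/x](π[x,f](T)) → 4
  π[u](ρ[u/x](π[x,f](T))) → 4
  (π[u](R) ∪ π[u](ρ[u/x](π[x,f](T)))) → 10
  σ[u='r']((π[u](R) ∪ π[u](ρ[u/x](π[x,f](T))))) → 2

|E| = 2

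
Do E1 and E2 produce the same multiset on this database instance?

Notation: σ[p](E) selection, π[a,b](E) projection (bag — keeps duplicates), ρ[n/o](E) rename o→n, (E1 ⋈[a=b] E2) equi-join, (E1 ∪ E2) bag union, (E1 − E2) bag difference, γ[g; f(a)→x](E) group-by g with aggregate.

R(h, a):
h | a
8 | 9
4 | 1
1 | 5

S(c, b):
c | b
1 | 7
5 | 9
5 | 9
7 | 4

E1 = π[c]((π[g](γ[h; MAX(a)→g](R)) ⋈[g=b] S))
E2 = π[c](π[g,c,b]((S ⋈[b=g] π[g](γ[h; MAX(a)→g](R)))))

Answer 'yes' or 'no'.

E1 stepwise |·|:
  R → 3
  γ[h; MAX(a)→g](R) → 3
  π[g](γ[h; MAX(a)→g](R)) → 3
  S → 4
  (π[g](γ[h; MAX(a)→g](R)) ⋈[g=b] S) → 2
  π[c]((π[g](γ[h; MAX(a)→g](R)) ⋈[g=b] S)) → 2
E2 stepwise |·|:
  S → 4
  R → 3
  γ[h; MAX(a)→g](R) → 3
  π[g](γ[h; MAX(a)→g](R)) → 3
  (S ⋈[b=g] π[g](γ[h; MAX(a)→g](R))) → 2
  π[g,c,b]((S ⋈[b=g] π[g](γ[h; MAX(a)→g](R)))) → 2
  π[c](π[g,c,b]((S ⋈[b=g] π[g](γ[h; MAX(a)→g](R))))) → 2

E1 and E2 produce the same multiset:
c
5
5

yes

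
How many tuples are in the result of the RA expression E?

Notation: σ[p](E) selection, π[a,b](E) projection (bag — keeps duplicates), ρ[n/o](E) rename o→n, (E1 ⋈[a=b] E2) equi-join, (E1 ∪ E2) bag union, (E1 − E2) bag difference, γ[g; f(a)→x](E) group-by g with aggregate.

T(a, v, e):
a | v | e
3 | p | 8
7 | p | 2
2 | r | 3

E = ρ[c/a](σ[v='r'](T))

Subexpression sizes:
  T → 3
  σ[v='r'](T) → 1
  ρ[c/a](σ[v='r'](T)) → 1

|E| = 1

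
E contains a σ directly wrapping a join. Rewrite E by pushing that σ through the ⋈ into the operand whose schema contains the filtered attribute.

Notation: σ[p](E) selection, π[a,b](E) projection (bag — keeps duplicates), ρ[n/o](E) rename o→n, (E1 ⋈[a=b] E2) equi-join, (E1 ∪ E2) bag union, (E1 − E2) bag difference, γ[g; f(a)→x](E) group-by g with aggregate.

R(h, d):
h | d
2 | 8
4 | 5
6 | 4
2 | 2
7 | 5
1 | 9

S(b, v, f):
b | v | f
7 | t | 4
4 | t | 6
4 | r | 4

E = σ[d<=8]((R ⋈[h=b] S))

σ filters on d, owned by the left side.
E' = (σ[d<=8](R) ⋈[h=b] S)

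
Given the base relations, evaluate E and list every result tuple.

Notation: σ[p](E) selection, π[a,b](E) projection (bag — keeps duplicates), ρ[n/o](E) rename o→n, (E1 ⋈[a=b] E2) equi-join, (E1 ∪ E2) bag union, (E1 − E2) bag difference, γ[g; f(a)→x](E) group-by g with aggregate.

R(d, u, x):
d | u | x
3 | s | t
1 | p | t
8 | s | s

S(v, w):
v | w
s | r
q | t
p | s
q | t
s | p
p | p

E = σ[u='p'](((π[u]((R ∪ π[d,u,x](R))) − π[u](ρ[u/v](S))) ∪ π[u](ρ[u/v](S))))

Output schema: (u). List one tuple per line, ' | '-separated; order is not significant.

Per-node cardinality:
  R → 3
  R → 3
  π[d,u,x](R) → 3
  (R ∪ π[d,u,x](R)) → 6
  π[u]((R ∪ π[d,u,x](R))) → 6
  S → 6
  ρ[u/v](S) → 6
  π[u](ρ[u/v](S)) → 6
  (π[u]((R ∪ π[d,u,x](R))) − π[u](ρ[u/v](S))) → 2
  S → 6
  ρ[u/v](S) → 6
  π[u](ρ[u/v](S)) → 6
  ((π[u]((R ∪ π[d,u,x](R))) − π[u](ρ[u/v](S))) ∪ π[u](ρ[u/v](S))) → 8
  σ[u='p'](((π[u]((R ∪ π[d,u,x](R))) − π[u](ρ[u/v](S))) ∪ π[u](ρ[u/v](S)))) → 2

== RESULT ==
u
p
p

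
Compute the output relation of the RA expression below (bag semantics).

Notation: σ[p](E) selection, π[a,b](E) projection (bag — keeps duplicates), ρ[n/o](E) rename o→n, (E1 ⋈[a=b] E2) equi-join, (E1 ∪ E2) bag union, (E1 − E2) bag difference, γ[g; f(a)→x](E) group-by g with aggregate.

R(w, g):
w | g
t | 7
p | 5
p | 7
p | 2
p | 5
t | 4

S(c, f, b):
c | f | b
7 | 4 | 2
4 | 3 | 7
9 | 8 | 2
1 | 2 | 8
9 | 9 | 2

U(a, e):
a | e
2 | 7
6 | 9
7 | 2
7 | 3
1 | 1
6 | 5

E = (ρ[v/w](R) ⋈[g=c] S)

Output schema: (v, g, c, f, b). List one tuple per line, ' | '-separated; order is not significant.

Stepwise |·|:
  R → 6
  ρ[v/w](R) → 6
  S → 5
  (ρ[v/w](R) ⋈[g=c] S) → 3

== RESULT ==
v | g | c | f | b
p | 7 | 7 | 4 | 2
t | 4 | 4 | 3 | 7
t | 7 | 7 | 4 | 2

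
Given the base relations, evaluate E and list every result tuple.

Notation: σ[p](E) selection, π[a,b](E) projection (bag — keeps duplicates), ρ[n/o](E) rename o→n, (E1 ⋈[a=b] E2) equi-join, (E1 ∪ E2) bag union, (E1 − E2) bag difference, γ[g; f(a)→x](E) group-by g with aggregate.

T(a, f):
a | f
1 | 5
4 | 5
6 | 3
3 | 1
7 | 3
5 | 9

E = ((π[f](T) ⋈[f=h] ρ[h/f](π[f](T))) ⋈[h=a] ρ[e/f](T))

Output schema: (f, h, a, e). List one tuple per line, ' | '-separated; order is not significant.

Per-node cardinality:
  T → 6
  π[f](T) → 6
  T → 6
  π[f](T) → 6
  ρ[h/f](π[f](T)) → 6
  (π[f](T) ⋈[f=h] ρ[h/f](π[f](T))) → 10
  T → 6
  ρ[e/f](T) → 6
  ((π[f](T) ⋈[f=h] ρ[h/f](π[f](T))) ⋈[h=a] ρ[e/f](T)) → 9

== RESULT ==
f | h | a | e
1 | 1 | 1 | 5
3 | 3 | 3 | 1
3 | 3 | 3 | 1
3 | 3 | 3 | 1
3 | 3 | 3 | 1
5 | 5 | 5 | 9
5 | 5 | 5 | 9
5 | 5 | 5 | 9
5 | 5 | 5 | 9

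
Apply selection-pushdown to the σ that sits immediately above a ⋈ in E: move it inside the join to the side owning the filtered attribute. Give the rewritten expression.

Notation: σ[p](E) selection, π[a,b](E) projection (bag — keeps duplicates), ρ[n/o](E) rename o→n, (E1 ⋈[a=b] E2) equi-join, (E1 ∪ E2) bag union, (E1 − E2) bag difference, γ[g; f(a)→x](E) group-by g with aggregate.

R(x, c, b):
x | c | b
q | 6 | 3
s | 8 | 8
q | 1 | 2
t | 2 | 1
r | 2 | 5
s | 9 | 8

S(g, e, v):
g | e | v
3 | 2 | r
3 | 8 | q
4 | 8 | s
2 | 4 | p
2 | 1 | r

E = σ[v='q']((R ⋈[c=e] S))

σ filters on v, owned by the right side.
E' = (R ⋈[c=e] σ[v='q'](S))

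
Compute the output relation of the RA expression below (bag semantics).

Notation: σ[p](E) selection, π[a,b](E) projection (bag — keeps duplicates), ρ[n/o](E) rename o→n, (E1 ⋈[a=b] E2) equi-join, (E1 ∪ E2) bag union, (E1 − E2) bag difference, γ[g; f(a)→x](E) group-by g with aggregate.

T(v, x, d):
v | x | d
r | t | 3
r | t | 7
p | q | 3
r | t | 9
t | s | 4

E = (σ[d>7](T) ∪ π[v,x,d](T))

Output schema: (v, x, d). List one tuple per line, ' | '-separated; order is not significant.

Stepwise |·|:
  T → 5
  σ[d>7](T) → 1
  T → 5
  π[v,x,d](T) → 5
  (σ[d>7](T) ∪ π[v,x,d](T)) → 6

== RESULT ==
v | x | d
p | q | 3
r | t | 3
r | t | 7
r | t | 9
r | t | 9
t | s | 4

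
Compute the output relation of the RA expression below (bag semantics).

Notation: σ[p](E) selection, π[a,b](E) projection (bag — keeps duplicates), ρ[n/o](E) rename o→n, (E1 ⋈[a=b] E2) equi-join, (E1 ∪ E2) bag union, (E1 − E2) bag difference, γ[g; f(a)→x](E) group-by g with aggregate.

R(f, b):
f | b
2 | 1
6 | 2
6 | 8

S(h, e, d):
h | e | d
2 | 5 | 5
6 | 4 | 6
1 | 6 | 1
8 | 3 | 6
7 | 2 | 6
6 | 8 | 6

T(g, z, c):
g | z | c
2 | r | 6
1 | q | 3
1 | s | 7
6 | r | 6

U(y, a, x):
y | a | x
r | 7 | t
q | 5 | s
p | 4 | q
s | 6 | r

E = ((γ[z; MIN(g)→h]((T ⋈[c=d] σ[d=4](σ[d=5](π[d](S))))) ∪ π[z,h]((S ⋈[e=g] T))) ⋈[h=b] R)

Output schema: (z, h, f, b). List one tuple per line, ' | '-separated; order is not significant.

Row counts bottom-up:
  T → 4
  S → 6
  π[d](S) → 6
  σ[d=5](π[d](S)) → 1
  σ[d=4](σ[d=5](π[d](S))) → 0
  (T ⋈[c=d] σ[d=4](σ[d=5](π[d](S)))) → 0
  γ[z; MIN(g)→h]((T ⋈[c=d] σ[d=4](σ[d=5](π[d](S))))) → 0
  S → 6
  T → 4
  (S ⋈[e=g] T) → 2
  π[z,h]((S ⋈[e=g] T)) → 2
  (γ[z; MIN(g)→h]((T ⋈[c=d] σ[d=4](σ[d=5](π[d](S))))) ∪ π[z,h]((S ⋈[e=g] T))) → 2
  R → 3
  ((γ[z; MIN(g)→h]((T ⋈[c=d] σ[d=4](σ[d=5](π[d](S))))) ∪ π[z,h]((S ⋈[e=g] T))) ⋈[h=b] R) → 1

== RESULT ==
z | h | f | b
r | 1 | 2 | 1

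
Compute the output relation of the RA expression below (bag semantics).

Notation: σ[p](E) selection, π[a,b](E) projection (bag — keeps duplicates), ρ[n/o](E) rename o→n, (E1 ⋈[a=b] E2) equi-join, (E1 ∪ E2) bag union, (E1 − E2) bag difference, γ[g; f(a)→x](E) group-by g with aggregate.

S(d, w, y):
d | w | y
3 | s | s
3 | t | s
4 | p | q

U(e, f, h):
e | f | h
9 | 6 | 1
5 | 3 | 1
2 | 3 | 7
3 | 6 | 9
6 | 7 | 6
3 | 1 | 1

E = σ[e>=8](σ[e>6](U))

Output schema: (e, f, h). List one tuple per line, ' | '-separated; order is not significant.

Row counts bottom-up:
  U → 6
  σ[e>6](U) → 1
  σ[e>=8](σ[e>6](U)) → 1

== RESULT ==
e | f | h
9 | 6 | 1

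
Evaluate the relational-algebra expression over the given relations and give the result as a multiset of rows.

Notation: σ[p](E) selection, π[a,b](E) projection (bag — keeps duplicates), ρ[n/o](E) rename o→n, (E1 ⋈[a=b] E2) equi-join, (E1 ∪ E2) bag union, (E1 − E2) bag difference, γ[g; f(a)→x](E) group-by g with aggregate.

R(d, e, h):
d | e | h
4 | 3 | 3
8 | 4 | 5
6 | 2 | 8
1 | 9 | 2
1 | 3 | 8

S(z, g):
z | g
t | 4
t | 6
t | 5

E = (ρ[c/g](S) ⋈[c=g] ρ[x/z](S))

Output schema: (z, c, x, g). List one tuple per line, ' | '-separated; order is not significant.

Stepwise |·|:
  S → 3
  ρ[c/g](S) → 3
  S → 3
  ρ[x/z](S) → 3
  (ρ[c/g](S) ⋈[c=g] ρ[x/z](S)) → 3

== RESULT ==
z | c | x | g
t | 4 | t | 4
t | 5 | t | 5
t | 6 | t | 6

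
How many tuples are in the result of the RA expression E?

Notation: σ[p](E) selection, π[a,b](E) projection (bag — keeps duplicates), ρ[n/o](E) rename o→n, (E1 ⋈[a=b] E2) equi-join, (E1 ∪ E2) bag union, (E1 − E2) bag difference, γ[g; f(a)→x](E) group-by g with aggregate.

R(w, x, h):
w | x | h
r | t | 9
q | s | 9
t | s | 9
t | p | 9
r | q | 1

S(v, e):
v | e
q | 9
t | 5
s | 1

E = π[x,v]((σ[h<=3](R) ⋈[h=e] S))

Subexpression sizes:
  R → 5
  σ[h<=3](R) → 1
  S → 3
  (σ[h<=3](R) ⋈[h=e] S) → 1
  π[x,v]((σ[h<=3](R) ⋈[h=e] S)) → 1

|E| = 1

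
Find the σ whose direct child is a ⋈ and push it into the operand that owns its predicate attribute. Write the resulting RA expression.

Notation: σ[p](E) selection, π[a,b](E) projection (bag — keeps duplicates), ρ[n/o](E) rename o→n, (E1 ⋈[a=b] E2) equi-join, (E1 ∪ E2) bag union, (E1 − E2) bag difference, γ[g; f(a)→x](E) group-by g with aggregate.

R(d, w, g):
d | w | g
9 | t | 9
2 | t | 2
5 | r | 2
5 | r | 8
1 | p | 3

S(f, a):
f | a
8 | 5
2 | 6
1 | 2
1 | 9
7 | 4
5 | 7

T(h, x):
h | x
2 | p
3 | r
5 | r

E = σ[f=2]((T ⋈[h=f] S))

σ filters on f, owned by the right side.
E' = (T ⋈[h=f] σ[f=2](S))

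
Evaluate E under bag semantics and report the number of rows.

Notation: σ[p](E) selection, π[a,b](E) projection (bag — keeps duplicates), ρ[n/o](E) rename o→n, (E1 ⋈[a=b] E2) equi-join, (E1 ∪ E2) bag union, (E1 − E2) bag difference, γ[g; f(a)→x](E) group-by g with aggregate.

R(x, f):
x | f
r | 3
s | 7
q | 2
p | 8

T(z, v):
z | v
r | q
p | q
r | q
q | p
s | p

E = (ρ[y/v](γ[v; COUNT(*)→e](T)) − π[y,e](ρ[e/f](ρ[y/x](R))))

Subexpression sizes:
  T → 5
  γ[v; COUNT(*)→e](T) → 2
  ρ[y/v](γ[v; COUNT(*)→e](T)) → 2
  R → 4
  ρ[y/x](R) → 4
  ρ[e/f](ρ[y/x](R)) → 4
  π[y,e](ρ[e/f](ρ[y/x](R))) → 4
  (ρ[y/v](γ[v; COUNT(*)→e](T)) − π[y,e](ρ[e/f](ρ[y/x](R)))) → 2

|E| = 2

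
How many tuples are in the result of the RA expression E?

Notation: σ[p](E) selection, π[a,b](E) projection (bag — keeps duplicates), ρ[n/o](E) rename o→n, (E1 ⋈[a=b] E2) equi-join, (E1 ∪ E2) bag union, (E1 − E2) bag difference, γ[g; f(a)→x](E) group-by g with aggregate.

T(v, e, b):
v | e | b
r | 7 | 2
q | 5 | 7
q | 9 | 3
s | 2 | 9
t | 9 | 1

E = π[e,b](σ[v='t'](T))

Per-node cardinality:
  T → 5
  σ[v='t'](T) → 1
  π[e,b](σ[v='t'](T)) → 1

|E| = 1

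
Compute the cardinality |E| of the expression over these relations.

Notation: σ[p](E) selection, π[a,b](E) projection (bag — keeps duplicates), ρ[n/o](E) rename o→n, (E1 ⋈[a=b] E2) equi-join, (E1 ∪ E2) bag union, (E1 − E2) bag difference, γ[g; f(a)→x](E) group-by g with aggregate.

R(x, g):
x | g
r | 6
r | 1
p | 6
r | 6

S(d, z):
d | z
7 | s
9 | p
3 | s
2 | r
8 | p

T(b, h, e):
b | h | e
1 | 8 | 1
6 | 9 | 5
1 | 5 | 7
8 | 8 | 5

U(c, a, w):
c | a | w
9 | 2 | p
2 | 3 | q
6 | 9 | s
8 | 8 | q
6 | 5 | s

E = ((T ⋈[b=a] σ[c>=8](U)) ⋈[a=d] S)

Subexpression sizes:
  T → 4
  U → 5
  σ[c>=8](U) → 2
  (T ⋈[b=a] σ[c>=8](U)) → 1
  S → 5
  ((T ⋈[b=a] σ[c>=8](U)) ⋈[a=d] S) → 1

|E| = 1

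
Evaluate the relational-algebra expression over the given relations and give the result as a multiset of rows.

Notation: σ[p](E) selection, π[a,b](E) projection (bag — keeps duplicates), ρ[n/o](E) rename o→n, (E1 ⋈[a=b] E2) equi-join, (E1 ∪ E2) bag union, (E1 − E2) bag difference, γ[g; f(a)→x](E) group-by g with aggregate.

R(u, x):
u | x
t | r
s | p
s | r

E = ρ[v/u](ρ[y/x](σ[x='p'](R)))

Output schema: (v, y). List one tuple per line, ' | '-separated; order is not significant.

Subexpression sizes:
  R → 3
  σ[x='p'](R) → 1
  ρ[y/x](σ[x='p'](R)) → 1
  ρ[v/u](ρ[y/x](σ[x='p'](R))) → 1

== RESULT ==
v | y
s | p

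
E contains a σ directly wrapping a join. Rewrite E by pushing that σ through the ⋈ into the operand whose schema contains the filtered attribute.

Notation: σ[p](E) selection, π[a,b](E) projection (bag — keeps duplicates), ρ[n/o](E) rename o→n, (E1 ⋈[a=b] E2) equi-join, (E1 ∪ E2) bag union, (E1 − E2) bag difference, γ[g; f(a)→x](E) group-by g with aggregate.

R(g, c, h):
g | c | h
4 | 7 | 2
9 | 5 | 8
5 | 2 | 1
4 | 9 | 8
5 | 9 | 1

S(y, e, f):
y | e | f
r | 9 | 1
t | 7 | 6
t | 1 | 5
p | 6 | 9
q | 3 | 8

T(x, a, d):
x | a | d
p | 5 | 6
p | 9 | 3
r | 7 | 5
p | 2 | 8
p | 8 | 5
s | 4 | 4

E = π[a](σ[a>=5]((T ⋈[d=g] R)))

σ filters on a, owned by the left side.
E' = π[a]((σ[a>=5](T) ⋈[d=g] R))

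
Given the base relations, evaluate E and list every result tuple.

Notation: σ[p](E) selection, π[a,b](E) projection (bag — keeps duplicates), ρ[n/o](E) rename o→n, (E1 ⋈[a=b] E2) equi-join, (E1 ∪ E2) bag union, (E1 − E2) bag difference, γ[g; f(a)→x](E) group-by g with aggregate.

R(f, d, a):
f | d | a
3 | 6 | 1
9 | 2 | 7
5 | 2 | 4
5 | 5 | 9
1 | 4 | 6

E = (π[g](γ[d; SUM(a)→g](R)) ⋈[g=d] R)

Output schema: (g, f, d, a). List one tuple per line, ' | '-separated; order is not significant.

Per-node cardinality:
  R → 5
  γ[d; SUM(a)→g](R) → 4
  π[g](γ[d; SUM(a)→g](R)) → 4
  R → 5
  (π[g](γ[d; SUM(a)→g](R)) ⋈[g=d] R) → 1

== RESULT ==
g | f | d | a
6 | 3 | 6 | 1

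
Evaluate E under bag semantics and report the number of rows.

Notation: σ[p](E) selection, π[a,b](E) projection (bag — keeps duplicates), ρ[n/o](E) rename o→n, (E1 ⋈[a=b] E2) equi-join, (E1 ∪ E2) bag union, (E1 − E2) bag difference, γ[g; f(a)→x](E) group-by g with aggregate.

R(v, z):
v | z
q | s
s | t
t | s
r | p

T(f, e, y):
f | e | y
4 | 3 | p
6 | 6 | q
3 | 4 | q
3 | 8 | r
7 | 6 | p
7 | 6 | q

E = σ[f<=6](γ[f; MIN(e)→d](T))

Subexpression sizes:
  T → 6
  γ[f; MIN(e)→d](T) → 4
  σ[f<=6](γ[f; MIN(e)→d](T)) → 3

|E| = 3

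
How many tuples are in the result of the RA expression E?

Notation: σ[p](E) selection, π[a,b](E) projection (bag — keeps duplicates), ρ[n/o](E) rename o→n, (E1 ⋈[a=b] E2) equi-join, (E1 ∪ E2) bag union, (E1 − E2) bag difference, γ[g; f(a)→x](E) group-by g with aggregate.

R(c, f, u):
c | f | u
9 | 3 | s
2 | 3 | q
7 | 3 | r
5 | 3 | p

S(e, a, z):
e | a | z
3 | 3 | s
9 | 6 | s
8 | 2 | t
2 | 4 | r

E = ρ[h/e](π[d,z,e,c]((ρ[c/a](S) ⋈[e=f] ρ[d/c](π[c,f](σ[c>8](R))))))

Stepwise |·|:
  S → 4
  ρ[c/a](S) → 4
  R → 4
  σ[c>8](R) → 1
  π[c,f](σ[c>8](R)) → 1
  ρ[d/c](π[c,f](σ[c>8](R))) → 1
  (ρ[c/a](S) ⋈[e=f] ρ[d/c](π[c,f](σ[c>8](R)))) → 1
  π[d,z,e,c]((ρ[c/a](S) ⋈[e=f] ρ[d/c](π[c,f](σ[c>8](R))))) → 1
  ρ[h/e](π[d,z,e,c]((ρ[c/a](S) ⋈[e=f] ρ[d/c](π[c,f](σ[c>8](R)))))) → 1

|E| = 1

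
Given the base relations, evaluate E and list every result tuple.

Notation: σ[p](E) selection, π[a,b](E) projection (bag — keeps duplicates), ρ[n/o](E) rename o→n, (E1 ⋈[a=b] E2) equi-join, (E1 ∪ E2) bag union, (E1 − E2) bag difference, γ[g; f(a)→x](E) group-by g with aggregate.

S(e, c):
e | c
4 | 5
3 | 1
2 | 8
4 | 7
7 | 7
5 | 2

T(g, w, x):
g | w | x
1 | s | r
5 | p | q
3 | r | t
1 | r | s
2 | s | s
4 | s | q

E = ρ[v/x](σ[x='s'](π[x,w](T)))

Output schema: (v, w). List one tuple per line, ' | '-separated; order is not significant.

Stepwise |·|:
  T → 6
  π[x,w](T) → 6
  σ[x='s'](π[x,w](T)) → 2
  ρ[v/x](σ[x='s'](π[x,w](T))) → 2

== RESULT ==
v | w
s | r
s | s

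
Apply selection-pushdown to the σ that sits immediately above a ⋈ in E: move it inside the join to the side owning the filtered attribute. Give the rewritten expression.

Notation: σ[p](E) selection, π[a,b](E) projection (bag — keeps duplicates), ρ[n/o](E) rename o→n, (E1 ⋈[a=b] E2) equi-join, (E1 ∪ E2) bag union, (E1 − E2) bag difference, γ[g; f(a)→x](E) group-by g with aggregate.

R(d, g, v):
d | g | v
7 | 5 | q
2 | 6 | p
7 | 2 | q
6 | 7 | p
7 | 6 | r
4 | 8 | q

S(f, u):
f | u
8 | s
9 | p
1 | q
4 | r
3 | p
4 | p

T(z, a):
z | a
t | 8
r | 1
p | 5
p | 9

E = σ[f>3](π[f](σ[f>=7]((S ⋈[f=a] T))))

σ filters on f, owned by the left side.
E' = σ[f>3](π[f]((σ[f>=7](S) ⋈[f=a] T)))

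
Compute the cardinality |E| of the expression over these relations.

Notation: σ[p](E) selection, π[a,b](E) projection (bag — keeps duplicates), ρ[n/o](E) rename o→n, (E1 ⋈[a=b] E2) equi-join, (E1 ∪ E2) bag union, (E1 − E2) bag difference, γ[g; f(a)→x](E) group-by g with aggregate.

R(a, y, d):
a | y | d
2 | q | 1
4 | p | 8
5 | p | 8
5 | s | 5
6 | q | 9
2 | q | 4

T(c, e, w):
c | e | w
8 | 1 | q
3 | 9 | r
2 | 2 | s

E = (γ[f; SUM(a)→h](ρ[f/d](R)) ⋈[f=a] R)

Per-node cardinality:
  R → 6
  ρ[f/d](R) → 6
  γ[f; SUM(a)→h](ρ[f/d](R)) → 5
  R → 6
  (γ[f; SUM(a)→h](ρ[f/d](R)) ⋈[f=a] R) → 3

|E| = 3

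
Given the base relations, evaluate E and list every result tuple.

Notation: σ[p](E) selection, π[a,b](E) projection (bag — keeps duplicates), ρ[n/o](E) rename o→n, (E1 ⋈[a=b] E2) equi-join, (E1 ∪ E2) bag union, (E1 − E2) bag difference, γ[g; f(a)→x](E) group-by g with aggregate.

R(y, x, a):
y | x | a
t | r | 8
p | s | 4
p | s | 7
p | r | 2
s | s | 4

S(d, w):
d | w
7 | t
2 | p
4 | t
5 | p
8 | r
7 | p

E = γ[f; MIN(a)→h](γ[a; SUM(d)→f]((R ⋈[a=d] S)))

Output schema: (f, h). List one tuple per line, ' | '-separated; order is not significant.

Subexpression sizes:
  R → 5
  S → 6
  (R ⋈[a=d] S) → 6
  γ[a; SUM(d)→f]((R ⋈[a=d] S)) → 4
  γ[f; MIN(a)→h](γ[a; SUM(d)→f]((R ⋈[a=d] S))) → 3

== RESULT ==
f | h
2 | 2
8 | 4
14 | 7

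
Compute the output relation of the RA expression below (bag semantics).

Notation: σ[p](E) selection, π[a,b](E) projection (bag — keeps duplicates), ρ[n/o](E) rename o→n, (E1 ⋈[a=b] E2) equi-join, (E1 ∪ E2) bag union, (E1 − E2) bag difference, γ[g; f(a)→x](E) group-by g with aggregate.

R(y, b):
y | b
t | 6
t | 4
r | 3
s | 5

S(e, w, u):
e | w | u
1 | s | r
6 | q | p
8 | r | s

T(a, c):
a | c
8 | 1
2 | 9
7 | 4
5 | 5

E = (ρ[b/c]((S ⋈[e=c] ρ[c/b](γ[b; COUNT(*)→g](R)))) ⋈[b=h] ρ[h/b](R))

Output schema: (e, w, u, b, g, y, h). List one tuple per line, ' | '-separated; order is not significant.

Per-node cardinality:
  S → 3
  R → 4
  γ[b; COUNT(*)→g](R) → 4
  ρ[c/b](γ[b; COUNT(*)→g](R)) → 4
  (S ⋈[e=c] ρ[c/b](γ[b; COUNT(*)→g](R))) → 1
  ρ[b/c]((S ⋈[e=c] ρ[c/b](γ[b; COUNT(*)→g](R)))) → 1
  R → 4
  ρ[h/b](R) → 4
  (ρ[b/c]((S ⋈[e=c] ρ[c/b](γ[b; COUNT(*)→g](R)))) ⋈[b=h] ρ[h/b](R)) → 1

== RESULT ==
e | w | u | b | g | y | h
6 | q | p | 6 | 1 | t | 6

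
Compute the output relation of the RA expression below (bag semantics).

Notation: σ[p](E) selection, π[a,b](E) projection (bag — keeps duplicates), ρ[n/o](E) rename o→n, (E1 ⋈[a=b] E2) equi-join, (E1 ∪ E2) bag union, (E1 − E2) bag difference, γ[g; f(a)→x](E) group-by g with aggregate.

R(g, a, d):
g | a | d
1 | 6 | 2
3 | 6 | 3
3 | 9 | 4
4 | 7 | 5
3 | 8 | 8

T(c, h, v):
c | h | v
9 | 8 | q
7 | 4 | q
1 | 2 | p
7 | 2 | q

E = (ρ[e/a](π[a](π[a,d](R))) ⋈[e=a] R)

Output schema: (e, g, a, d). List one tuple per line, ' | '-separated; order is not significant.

Row counts bottom-up:
  R → 5
  π[a,d](R) → 5
  π[a](π[a,d](R)) → 5
  ρ[e/a](π[a](π[a,d](R))) → 5
  R → 5
  (ρ[e/a](π[a](π[a,d](R))) ⋈[e=a] R) → 7

== RESULT ==
e | g | a | d
6 | 1 | 6 | 2
6 | 1 | 6 | 2
6 | 3 | 6 | 3
6 | 3 | 6 | 3
7 | 4 | 7 | 5
8 | 3 | 8 | 8
9 | 3 | 9 | 4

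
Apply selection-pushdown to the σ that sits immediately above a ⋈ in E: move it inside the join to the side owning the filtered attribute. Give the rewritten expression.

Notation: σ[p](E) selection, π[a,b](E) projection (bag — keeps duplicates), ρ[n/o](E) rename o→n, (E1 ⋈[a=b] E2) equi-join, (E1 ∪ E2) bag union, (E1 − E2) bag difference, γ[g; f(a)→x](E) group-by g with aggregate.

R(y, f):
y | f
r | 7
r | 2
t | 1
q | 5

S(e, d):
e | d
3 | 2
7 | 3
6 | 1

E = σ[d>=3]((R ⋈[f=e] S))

σ filters on d, owned by the right side.
E' = (R ⋈[f=e] σ[d>=3](S))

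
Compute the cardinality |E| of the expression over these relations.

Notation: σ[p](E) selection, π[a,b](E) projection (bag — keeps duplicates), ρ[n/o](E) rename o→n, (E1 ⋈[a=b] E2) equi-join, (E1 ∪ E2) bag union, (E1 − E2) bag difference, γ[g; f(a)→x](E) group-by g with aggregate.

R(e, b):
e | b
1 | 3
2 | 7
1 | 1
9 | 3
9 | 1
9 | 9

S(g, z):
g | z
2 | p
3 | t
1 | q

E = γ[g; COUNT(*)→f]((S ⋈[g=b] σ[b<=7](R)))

Per-node cardinality:
  S → 3
  R → 6
  σ[b<=7](R) → 5
  (S ⋈[g=b] σ[b<=7](R)) → 4
  γ[g; COUNT(*)→f]((S ⋈[g=b] σ[b<=7](R))) → 2

|E| = 2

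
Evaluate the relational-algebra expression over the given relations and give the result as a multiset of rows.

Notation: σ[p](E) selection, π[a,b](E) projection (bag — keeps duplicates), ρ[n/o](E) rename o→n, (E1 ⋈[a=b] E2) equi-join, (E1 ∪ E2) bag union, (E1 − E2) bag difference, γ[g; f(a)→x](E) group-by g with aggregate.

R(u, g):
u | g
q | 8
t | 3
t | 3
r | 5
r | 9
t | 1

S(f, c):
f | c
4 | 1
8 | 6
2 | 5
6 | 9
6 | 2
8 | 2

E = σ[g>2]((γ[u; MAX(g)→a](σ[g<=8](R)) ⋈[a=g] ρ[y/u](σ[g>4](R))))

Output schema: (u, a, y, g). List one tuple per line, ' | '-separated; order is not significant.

Per-node cardinality:
  R → 6
  σ[g<=8](R) → 5
  γ[u; MAX(g)→a](σ[g<=8](R)) → 3
  R → 6
  σ[g>4](R) → 3
  ρ[y/u](σ[g>4](R)) → 3
  (γ[u; MAX(g)→a](σ[g<=8](R)) ⋈[a=g] ρ[y/u](σ[g>4](R))) → 2
  σ[g>2]((γ[u; MAX(g)→a](σ[g<=8](R)) ⋈[a=g] ρ[y/u](σ[g>4](R)))) → 2

== RESULT ==
u | a | y | g
q | 8 | q | 8
r | 5 | r | 5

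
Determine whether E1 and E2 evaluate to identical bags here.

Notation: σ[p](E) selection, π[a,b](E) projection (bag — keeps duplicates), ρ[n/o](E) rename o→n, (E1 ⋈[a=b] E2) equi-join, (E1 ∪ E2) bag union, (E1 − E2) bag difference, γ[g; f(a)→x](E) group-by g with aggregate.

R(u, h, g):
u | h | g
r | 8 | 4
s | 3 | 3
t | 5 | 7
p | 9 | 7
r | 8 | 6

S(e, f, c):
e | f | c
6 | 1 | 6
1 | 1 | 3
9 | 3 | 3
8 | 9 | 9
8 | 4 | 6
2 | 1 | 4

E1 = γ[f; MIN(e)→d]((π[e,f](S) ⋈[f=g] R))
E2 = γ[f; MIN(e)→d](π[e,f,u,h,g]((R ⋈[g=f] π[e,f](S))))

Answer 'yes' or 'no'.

E1 subexpression sizes:
  S → 6
  π[e,f](S) → 6
  R → 5
  (π[e,f](S) ⋈[f=g] R) → 2
  γ[f; MIN(e)→d]((π[e,f](S) ⋈[f=g] R)) → 2
E2 subexpression sizes:
  R → 5
  S → 6
  π[e,f](S) → 6
  (R ⋈[g=f] π[e,f](S)) → 2
  π[e,f,u,h,g]((R ⋈[g=f] π[e,f](S))) → 2
  γ[f; MIN(e)→d](π[e,f,u,h,g]((R ⋈[g=f] π[e,f](S)))) → 2

E1 and E2 produce the same multiset:
f | d
3 | 9
4 | 8

yes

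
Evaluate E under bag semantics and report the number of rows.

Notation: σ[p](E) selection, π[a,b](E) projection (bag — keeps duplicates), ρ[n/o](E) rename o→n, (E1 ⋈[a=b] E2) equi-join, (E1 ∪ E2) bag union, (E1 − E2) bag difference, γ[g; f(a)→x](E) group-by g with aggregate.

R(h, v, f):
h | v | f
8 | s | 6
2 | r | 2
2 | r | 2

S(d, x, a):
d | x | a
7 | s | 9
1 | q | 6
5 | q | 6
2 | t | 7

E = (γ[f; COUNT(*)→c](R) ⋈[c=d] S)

Stepwise |·|:
  R → 3
  γ[f; COUNT(*)→c](R) → 2
  S → 4
  (γ[f; COUNT(*)→c](R) ⋈[c=d] S) → 2

|E| = 2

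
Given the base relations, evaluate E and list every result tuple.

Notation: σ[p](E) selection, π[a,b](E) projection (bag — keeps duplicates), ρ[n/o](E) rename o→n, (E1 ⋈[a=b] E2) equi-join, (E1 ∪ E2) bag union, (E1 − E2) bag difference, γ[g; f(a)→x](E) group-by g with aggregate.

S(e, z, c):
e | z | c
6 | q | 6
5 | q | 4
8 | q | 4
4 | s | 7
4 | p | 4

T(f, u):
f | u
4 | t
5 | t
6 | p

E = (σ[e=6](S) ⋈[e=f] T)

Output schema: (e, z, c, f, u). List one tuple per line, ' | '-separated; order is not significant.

Per-node cardinality:
  S → 5
  σ[e=6](S) → 1
  T → 3
  (σ[e=6](S) ⋈[e=f] T) → 1

== RESULT ==
e | z | c | f | u
6 | q | 6 | 6 | p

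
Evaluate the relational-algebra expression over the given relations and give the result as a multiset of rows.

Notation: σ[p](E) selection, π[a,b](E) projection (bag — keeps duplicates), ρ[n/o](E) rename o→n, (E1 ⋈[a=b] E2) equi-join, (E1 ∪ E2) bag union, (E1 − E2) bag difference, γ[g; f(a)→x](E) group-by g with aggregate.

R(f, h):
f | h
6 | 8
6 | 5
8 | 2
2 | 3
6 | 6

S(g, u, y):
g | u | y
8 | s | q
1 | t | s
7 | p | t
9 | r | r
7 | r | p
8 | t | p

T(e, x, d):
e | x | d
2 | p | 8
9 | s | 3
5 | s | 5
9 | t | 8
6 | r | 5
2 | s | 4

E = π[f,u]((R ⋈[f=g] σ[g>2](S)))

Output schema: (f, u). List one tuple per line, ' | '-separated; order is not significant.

Row counts bottom-up:
  R → 5
  S → 6
  σ[g>2](S) → 5
  (R ⋈[f=g] σ[g>2](S)) → 2
  π[f,u]((R ⋈[f=g] σ[g>2](S))) → 2

== RESULT ==
f | u
8 | s
8 | t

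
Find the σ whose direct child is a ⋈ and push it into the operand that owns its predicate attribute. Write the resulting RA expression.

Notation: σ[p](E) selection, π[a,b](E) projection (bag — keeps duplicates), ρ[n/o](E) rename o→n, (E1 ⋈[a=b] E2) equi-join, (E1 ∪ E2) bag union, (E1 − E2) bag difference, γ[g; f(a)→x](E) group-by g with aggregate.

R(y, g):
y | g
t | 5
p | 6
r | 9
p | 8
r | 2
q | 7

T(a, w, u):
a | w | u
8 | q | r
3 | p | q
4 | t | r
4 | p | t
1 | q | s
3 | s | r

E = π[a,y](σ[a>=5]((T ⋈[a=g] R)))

σ filters on a, owned by the left side.
E' = π[a,y]((σ[a>=5](T) ⋈[a=g] R))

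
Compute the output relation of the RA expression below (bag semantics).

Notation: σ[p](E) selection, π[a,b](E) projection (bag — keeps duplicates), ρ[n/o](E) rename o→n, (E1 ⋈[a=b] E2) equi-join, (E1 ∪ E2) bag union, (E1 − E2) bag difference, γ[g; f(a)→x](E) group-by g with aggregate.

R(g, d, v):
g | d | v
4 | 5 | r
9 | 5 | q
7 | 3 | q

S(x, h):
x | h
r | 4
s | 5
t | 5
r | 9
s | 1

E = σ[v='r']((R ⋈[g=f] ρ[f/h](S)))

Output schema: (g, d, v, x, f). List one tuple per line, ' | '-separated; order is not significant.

Per-node cardinality:
  R → 3
  S → 5
  ρ[f/h](S) → 5
  (R ⋈[g=f] ρ[f/h](S)) → 2
  σ[v='r']((R ⋈[g=f] ρ[f/h](S))) → 1

== RESULT ==
g | d | v | x | f
4 | 5 | r | r | 4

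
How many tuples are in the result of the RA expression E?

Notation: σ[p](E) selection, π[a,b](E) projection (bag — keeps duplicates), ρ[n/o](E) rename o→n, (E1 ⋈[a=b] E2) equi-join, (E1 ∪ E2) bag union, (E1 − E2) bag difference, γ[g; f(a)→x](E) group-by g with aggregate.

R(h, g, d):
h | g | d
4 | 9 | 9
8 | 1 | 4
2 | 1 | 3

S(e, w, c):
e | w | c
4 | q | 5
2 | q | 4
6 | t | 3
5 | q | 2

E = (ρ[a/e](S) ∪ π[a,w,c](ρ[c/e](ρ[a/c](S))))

Subexpression sizes:
  S → 4
  ρ[a/e](S) → 4
  S → 4
  ρ[a/c](S) → 4
  ρ[c/e](ρ[a/c](S)) → 4
  π[a,w,c](ρ[c/e](ρ[a/c](S))) → 4
  (ρ[a/e](S) ∪ π[a,w,c](ρ[c/e](ρ[a/c](S)))) → 8

|E| = 8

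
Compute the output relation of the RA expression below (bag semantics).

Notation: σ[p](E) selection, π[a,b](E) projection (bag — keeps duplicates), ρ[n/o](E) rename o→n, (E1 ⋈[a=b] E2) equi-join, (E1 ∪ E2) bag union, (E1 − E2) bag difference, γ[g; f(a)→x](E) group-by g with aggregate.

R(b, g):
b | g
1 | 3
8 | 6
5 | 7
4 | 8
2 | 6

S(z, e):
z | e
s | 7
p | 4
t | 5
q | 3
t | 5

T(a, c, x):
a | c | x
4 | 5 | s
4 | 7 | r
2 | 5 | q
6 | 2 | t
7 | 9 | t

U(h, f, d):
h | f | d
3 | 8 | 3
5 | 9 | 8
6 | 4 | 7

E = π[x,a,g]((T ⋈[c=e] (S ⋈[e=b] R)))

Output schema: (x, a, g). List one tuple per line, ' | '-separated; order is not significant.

Stepwise |·|:
  T → 5
  S → 5
  R → 5
  (S ⋈[e=b] R) → 3
  (T ⋈[c=e] (S ⋈[e=b] R)) → 4
  π[x,a,g]((T ⋈[c=e] (S ⋈[e=b] R))) → 4

== RESULT ==
x | a | g
q | 2 | 7
q | 2 | 7
s | 4 | 7
s | 4 | 7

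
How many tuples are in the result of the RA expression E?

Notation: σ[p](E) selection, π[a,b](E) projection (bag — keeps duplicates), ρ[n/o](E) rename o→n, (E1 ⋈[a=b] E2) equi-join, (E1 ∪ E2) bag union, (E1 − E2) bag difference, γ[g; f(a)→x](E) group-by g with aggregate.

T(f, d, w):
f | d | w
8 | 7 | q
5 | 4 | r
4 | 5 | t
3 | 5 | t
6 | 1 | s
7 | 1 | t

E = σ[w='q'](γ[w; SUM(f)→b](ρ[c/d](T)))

Subexpression sizes:
  T → 6
  ρ[c/d](T) → 6
  γ[w; SUM(f)→b](ρ[c/d](T)) → 4
  σ[w='q'](γ[w; SUM(f)→b](ρ[c/d](T))) → 1

|E| = 1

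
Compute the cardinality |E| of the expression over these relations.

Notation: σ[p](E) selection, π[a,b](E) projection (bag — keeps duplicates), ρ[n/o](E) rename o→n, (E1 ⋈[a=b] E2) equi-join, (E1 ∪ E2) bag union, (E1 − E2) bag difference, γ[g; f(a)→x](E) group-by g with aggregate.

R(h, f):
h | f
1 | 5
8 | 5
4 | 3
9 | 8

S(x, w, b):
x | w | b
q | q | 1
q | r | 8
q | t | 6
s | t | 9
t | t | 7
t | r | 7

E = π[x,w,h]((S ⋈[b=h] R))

Stepwise |·|:
  S → 6
  R → 4
  (S ⋈[b=h] R) → 3
  π[x,w,h]((S ⋈[b=h] R)) → 3

|E| = 3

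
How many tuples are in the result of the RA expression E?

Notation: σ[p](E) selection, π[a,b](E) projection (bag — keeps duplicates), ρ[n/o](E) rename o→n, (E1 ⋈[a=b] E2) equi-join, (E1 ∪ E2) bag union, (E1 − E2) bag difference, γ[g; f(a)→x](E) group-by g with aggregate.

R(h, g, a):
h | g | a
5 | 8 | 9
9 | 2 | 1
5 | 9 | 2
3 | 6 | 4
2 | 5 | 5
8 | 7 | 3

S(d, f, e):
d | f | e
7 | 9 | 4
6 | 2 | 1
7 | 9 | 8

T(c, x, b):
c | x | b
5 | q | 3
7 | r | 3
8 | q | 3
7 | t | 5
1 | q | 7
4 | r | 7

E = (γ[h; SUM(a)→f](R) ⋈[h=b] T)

Stepwise |·|:
  R → 6
  γ[h; SUM(a)→f](R) → 5
  T → 6
  (γ[h; SUM(a)→f](R) ⋈[h=b] T) → 4

|E| = 4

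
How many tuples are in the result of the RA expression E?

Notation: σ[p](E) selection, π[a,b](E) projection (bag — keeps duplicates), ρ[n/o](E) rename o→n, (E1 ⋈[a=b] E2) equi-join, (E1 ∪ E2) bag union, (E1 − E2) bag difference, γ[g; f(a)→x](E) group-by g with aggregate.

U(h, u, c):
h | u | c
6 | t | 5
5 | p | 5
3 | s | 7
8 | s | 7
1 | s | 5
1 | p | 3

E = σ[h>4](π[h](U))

Per-node cardinality:
  U → 6
  π[h](U) → 6
  σ[h>4](π[h](U)) → 3

|E| = 3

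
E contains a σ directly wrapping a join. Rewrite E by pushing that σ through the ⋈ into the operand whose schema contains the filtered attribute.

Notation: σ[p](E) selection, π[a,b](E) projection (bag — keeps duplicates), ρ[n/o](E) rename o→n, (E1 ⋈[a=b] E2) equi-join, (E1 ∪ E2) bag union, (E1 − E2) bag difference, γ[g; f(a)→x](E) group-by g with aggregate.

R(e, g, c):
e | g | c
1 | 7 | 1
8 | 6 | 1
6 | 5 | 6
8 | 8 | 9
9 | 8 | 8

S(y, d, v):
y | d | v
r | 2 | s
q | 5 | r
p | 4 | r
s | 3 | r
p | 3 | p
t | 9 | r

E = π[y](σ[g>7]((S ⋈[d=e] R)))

σ filters on g, owned by the right side.
E' = π[y]((S ⋈[d=e] σ[g>7](R)))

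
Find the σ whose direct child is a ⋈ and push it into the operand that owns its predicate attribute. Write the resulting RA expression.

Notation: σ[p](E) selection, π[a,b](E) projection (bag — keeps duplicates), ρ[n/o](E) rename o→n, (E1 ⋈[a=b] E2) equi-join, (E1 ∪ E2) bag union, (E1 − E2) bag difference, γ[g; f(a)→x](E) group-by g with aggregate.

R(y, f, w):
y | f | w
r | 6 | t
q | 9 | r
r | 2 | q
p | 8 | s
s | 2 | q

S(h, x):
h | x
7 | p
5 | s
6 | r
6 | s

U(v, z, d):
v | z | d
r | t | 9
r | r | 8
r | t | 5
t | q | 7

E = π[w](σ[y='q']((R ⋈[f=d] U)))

σ filters on y, owned by the left side.
E' = π[w]((σ[y='q'](R) ⋈[f=d] U))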